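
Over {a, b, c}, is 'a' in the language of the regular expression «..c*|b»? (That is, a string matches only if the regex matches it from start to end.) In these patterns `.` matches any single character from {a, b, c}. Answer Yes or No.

No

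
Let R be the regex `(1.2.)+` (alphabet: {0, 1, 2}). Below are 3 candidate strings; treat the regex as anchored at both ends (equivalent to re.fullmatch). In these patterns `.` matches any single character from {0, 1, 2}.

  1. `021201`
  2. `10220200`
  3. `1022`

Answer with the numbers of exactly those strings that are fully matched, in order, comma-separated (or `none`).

1 → no match — must start with `1`
2 → no match
3 → match

3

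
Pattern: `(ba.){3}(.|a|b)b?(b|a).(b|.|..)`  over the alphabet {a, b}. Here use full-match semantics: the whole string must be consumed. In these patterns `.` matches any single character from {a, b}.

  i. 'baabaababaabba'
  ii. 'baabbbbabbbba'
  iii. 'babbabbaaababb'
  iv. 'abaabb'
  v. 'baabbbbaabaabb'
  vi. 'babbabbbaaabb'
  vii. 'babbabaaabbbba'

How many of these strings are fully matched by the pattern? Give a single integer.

2

i → match
ii → no match
iii → match
iv. 'abaabb' → no match — must start with 'ba'
v → no match
vi → no match
vii → no match
Total matched: 2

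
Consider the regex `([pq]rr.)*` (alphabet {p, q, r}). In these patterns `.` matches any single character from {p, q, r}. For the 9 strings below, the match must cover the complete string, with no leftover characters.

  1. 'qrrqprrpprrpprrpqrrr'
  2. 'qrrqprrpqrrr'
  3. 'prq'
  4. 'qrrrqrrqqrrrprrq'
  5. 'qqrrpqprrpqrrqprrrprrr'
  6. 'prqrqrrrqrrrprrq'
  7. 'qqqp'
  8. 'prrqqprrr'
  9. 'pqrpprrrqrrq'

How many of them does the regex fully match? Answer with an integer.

3

1 → match
2 → match
3 → no match
4 → match
5 → no match
6 → no match
7 → no match
8 → no match
9 → no match
Total matched: 3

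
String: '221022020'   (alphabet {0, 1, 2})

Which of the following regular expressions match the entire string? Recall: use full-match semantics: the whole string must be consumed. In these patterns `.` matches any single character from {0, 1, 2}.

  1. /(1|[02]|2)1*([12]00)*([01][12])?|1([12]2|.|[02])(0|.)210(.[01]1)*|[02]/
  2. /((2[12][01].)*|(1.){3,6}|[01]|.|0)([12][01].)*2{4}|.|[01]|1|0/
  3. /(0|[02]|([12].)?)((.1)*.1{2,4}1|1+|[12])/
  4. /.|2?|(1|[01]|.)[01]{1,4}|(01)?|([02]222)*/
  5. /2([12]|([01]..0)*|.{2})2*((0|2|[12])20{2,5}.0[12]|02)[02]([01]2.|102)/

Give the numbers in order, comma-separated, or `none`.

1 → no match
2 → no match
3 → no match
4 → no match
5 → match

5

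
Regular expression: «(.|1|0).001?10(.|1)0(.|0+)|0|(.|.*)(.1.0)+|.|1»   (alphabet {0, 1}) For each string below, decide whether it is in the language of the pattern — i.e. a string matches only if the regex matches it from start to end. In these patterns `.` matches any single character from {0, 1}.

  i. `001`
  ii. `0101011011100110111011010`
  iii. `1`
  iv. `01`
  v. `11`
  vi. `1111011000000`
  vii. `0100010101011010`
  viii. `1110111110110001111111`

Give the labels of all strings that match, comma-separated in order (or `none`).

i. `001` → no match
ii → no match
iii. `1` → match
iv. `01` → no match
v. `11` → no match
vi → no match
vii → no match
viii → no match

iii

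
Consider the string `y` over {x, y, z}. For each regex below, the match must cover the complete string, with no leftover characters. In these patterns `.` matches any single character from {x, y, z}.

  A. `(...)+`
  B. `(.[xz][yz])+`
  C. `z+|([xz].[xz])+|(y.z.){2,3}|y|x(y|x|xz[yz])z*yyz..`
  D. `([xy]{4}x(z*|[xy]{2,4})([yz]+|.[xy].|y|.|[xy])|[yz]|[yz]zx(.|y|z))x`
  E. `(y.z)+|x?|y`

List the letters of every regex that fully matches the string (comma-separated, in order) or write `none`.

A → no match
B → no match
C → match
D → no match — must end with `x`
E → match

C, E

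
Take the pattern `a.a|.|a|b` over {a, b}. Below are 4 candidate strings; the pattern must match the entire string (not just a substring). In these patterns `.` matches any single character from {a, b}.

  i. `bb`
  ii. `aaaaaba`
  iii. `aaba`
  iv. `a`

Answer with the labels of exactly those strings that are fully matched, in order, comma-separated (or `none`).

i → no match
ii → no match
iii → no match
iv → match

iv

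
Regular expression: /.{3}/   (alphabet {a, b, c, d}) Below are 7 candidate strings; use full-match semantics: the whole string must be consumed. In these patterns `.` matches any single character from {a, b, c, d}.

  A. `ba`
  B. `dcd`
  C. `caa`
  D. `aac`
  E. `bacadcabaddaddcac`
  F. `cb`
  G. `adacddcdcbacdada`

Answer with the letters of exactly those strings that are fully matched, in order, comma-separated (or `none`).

A. `ba` → no match
B. `dcd` → match
C. `caa` → match
D. `aac` → match
E → no match
F. `cb` → no match
G → no match

B, C, D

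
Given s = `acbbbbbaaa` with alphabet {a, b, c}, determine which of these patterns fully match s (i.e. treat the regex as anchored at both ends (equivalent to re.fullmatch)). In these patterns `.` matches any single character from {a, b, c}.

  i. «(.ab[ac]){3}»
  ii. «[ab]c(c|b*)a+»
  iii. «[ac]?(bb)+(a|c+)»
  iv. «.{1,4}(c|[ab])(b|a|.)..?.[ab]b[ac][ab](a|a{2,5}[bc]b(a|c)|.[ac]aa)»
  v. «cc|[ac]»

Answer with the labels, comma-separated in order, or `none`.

i → no match
ii → match
iii → no match
iv → match
v → no match

ii, iv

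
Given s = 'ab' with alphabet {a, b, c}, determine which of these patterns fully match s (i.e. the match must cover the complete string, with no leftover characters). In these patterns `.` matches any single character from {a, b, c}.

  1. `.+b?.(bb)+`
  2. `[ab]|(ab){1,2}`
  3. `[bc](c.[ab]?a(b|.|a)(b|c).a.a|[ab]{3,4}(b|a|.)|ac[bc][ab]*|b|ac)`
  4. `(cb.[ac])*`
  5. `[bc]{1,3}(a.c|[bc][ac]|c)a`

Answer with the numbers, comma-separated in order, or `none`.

2

1 → no match — must end with 'bb'
2 → match
3 → no match
4 → no match
5 → no match — must end with 'a'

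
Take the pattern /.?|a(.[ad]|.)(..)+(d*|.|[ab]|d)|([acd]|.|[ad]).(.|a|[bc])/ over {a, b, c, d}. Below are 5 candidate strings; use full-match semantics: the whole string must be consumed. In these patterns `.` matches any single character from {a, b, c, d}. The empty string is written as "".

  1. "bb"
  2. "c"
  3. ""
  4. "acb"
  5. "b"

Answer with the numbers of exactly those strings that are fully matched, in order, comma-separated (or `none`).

2, 3, 4, 5

1 → no match
2 → match
3 → match
4 → match
5 → match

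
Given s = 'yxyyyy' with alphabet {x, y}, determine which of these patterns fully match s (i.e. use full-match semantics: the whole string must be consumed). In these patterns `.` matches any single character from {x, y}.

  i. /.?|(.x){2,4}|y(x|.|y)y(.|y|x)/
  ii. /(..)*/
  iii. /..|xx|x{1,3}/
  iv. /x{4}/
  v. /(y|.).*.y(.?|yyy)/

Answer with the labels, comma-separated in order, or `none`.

i → no match
ii → match
iii → no match
iv → no match — must start with 'x'
v → match

ii, v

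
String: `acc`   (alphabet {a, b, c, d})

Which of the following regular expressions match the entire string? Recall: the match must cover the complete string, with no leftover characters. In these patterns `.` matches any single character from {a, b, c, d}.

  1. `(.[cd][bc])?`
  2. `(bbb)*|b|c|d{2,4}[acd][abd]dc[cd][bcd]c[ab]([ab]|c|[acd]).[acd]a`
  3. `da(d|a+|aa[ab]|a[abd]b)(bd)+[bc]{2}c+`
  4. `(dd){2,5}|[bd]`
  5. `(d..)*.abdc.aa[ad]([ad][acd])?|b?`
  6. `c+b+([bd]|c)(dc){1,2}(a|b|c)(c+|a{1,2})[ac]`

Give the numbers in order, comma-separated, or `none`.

1 → match
2 → no match
3 → no match — must start with `da`
4 → no match
5 → no match
6 → no match — must start with `c`

1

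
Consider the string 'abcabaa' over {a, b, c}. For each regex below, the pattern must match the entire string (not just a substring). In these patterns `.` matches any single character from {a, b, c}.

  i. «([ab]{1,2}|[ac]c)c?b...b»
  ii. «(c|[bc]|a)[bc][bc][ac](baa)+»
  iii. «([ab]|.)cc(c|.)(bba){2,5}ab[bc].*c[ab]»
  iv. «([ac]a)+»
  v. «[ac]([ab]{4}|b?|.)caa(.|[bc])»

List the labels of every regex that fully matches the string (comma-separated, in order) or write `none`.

ii

i → no match — must end with 'b'
ii → match
iii → no match
iv → no match
v → no match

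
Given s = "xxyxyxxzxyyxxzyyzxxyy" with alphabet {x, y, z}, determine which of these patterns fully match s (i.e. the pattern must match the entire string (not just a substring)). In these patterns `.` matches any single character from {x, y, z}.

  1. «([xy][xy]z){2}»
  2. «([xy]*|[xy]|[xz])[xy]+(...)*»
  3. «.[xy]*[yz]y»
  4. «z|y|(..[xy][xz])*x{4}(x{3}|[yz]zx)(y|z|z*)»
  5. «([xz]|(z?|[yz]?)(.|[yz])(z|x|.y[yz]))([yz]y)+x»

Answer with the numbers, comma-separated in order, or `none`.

1 → no match — must end with "z"
2 → match
3 → no match
4 → no match
5 → no match — must end with "yx"

2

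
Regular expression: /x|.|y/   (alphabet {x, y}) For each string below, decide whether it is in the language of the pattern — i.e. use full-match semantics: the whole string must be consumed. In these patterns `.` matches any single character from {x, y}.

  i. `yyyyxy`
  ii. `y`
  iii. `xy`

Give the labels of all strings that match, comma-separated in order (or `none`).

i. `yyyyxy` → no match
ii. `y` → match
iii. `xy` → no match

ii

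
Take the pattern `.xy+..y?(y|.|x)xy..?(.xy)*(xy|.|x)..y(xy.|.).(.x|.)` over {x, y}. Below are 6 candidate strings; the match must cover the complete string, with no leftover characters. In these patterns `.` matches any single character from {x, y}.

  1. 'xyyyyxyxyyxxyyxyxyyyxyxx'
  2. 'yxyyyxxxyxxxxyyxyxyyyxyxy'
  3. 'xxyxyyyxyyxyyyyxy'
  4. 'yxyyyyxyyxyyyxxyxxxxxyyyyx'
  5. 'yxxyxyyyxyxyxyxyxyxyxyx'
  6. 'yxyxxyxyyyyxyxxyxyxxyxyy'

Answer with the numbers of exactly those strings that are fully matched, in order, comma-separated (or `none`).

3, 6

1 → no match
2 → no match
3 → match
4 → no match
5 → no match
6 → match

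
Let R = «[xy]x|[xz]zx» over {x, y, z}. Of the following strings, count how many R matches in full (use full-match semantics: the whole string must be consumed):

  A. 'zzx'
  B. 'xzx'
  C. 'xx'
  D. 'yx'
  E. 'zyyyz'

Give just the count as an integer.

A → match
B → match
C → match
D → match
E → no match
Total matched: 4

4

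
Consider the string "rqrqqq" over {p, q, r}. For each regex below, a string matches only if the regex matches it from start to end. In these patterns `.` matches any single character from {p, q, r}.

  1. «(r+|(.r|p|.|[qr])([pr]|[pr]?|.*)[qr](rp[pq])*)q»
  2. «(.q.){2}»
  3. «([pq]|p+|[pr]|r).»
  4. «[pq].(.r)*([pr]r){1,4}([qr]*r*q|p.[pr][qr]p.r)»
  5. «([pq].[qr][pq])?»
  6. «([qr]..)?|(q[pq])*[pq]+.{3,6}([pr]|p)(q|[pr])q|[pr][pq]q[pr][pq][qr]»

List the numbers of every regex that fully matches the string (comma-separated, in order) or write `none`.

1 → match
2 → match
3 → no match
4 → no match
5 → no match
6 → no match

1, 2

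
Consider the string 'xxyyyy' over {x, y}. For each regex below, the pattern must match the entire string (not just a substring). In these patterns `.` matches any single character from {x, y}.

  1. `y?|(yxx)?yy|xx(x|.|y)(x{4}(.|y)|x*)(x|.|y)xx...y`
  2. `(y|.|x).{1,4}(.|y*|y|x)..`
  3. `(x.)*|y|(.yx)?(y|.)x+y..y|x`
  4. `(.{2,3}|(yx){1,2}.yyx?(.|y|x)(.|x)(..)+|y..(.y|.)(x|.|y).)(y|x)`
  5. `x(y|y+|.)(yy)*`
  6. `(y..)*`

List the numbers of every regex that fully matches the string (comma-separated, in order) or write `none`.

2, 3, 5

1 → no match
2 → match
3 → match
4 → no match
5 → match
6 → no match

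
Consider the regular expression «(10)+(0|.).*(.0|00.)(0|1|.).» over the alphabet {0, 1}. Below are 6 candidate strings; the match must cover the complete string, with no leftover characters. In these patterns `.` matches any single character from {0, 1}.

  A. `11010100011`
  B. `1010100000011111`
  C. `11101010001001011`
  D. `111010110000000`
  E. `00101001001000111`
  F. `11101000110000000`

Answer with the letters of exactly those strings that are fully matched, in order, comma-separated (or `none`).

none

A → no match — must start with `10`
B → no match
C → no match — must start with `10`
D → no match — must start with `10`
E → no match — must start with `10`
F → no match — must start with `10`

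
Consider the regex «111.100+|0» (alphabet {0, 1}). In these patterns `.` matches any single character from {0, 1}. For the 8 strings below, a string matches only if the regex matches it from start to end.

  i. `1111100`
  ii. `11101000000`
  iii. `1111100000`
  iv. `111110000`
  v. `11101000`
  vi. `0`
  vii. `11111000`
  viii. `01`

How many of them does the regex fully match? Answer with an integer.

i → match
ii → match
iii → match
iv → match
v → match
vi → match
vii → match
viii → no match — must end with `0`
Total matched: 7

7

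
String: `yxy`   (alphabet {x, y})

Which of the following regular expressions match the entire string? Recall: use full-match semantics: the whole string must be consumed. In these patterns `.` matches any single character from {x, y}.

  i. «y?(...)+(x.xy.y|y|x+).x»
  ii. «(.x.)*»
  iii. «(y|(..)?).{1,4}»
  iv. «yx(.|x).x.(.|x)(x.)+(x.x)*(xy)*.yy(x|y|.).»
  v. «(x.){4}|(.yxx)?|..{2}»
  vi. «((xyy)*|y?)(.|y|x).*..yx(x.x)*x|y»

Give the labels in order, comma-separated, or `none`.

i → no match — must end with `x`
ii → match
iii → match
iv → no match
v → match
vi → no match

ii, iii, v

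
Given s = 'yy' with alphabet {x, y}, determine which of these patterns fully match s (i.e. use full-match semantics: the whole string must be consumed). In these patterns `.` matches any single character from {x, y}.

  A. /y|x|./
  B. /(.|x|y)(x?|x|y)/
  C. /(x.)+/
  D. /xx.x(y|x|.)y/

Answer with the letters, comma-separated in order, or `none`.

B

A → no match
B → match
C → no match — must start with 'x'
D → no match — must start with 'xx'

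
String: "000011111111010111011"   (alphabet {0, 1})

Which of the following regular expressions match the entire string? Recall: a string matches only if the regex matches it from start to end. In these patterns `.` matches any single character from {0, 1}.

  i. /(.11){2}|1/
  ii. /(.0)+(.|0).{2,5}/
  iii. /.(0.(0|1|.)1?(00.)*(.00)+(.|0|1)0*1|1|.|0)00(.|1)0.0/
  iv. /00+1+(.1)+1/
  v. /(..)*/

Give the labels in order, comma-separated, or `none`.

iv

i → no match
ii → no match
iii → no match — must end with "0"
iv → match
v → no match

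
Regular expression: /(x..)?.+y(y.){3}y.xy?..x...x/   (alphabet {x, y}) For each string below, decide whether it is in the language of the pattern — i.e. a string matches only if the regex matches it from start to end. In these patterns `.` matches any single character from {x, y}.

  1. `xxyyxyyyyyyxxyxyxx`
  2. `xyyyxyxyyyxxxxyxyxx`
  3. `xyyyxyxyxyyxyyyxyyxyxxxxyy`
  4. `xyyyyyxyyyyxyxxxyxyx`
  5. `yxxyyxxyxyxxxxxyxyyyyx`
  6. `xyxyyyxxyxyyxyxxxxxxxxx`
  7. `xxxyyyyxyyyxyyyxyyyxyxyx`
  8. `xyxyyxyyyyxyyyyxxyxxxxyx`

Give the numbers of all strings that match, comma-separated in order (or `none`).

4

1 → no match
2 → no match
3 → no match — must end with `x`
4 → match
5 → no match
6 → no match
7 → no match
8 → no match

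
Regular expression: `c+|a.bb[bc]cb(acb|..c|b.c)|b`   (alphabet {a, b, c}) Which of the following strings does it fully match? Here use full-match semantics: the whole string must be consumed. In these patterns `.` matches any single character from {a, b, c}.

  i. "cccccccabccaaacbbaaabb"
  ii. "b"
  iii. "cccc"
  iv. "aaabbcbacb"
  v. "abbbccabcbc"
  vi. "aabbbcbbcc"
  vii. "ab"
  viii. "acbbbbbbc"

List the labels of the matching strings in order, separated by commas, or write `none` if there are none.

i → no match
ii → match
iii → match
iv → no match
v → no match
vi → match
vii → no match
viii → no match

ii, iii, vi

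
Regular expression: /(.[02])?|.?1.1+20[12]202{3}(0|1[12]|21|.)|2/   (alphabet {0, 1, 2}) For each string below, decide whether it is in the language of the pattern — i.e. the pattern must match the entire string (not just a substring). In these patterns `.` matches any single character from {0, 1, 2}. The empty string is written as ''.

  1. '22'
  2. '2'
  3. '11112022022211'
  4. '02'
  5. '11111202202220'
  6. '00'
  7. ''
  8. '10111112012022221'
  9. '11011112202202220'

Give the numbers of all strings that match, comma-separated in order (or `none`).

1, 2, 3, 4, 5, 6, 7, 8

1. '22' → match
2. '2' → match
3 → match
4. '02' → match
5 → match
6. '00' → match
7. '' → match
8 → match
9 → no match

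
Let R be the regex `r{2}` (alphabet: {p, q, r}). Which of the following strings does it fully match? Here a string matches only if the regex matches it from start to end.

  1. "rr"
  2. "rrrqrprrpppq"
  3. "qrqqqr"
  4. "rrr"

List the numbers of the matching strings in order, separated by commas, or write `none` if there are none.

1

1. "rr" → match
2. "rrrqrprrpppq" → no match — must end with "r"
3. "qrqqqr" → no match — must start with "r"
4. "rrr" → no match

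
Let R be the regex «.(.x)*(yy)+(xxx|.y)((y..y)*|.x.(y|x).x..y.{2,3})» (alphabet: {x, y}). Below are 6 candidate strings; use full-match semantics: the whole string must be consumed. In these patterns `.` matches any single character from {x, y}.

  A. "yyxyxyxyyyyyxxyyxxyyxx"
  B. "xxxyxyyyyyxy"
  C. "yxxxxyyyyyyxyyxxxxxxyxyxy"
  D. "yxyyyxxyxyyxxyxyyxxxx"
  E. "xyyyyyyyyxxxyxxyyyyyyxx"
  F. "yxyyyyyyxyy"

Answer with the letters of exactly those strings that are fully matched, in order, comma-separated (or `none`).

A → match
B → no match
C → no match
D → no match
E → no match
F → no match

A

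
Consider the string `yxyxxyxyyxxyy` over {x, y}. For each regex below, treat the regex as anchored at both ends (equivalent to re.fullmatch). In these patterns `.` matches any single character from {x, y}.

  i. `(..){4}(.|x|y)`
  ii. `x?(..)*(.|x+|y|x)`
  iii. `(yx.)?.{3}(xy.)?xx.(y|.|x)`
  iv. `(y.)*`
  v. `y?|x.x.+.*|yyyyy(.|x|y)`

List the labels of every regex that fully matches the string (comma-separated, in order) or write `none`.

i → no match
ii → match
iii → match
iv → no match
v → no match

ii, iii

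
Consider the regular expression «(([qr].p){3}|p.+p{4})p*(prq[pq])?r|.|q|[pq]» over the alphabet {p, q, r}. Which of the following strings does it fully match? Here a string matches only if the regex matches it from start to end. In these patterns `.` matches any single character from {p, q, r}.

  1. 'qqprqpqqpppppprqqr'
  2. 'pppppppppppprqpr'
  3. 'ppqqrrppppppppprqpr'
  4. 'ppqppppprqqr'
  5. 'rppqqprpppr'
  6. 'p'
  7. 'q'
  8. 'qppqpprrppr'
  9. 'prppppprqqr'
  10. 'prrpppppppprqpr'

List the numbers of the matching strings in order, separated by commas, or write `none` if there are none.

1 → match
2 → match
3 → match
4 → match
5 → match
6 → match
7 → match
8 → match
9 → match
10 → match

1, 2, 3, 4, 5, 6, 7, 8, 9, 10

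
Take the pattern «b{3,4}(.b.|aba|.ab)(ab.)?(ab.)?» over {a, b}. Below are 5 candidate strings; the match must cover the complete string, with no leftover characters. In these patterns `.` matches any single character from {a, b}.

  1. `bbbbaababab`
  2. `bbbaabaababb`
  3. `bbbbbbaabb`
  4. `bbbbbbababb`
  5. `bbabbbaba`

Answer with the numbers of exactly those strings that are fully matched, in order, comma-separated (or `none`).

3

1. `bbbbaababab` → no match
2. `bbbaabaababb` → no match
3. `bbbbbbaabb` → match
4. `bbbbbbababb` → no match
5. `bbabbbaba` → no match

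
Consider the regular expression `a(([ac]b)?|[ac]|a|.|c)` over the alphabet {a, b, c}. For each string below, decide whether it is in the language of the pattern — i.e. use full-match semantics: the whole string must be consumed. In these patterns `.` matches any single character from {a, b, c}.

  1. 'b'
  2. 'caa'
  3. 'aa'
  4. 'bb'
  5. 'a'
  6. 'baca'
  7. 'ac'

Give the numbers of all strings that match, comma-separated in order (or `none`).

1 → no match — must start with 'a'
2 → no match — must start with 'a'
3 → match
4 → no match — must start with 'a'
5 → match
6 → no match — must start with 'a'
7 → match

3, 5, 7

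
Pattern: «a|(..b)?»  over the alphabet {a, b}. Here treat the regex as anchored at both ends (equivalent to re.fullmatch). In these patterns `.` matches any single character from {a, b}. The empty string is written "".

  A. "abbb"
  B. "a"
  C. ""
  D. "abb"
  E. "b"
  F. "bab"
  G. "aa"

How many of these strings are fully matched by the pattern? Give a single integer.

4

A → no match
B → match
C → match
D → match
E → no match
F → match
G → no match
Total matched: 4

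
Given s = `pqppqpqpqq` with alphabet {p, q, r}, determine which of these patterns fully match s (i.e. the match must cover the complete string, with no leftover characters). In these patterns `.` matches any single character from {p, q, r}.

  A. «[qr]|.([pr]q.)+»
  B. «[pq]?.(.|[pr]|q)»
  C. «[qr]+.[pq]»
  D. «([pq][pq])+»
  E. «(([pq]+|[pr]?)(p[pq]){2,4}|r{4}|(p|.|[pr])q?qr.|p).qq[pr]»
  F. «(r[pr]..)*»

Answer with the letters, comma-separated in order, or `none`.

A → no match
B → no match
C → no match
D → match
E → no match
F → no match

D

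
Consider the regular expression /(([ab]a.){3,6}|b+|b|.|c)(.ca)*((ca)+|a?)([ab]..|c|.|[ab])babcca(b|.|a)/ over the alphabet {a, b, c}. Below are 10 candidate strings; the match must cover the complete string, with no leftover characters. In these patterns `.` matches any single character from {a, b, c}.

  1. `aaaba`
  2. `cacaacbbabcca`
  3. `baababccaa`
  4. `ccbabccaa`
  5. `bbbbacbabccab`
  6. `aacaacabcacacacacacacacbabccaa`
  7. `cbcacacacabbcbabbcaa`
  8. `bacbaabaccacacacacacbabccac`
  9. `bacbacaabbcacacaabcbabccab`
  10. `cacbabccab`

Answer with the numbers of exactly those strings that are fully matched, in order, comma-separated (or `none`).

3, 4, 5, 6, 8, 9, 10

1. `aaaba` → no match
2 → no match
3. `baababccaa` → match
4. `ccbabccaa` → match
5 → match
6 → match
7 → no match
8 → match
9 → match
10. `cacbabccab` → match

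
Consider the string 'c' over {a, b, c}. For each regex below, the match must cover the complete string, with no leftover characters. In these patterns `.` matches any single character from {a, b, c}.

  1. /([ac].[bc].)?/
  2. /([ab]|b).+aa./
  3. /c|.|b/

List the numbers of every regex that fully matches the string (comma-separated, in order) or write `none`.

3

1 → no match
2 → no match
3 → match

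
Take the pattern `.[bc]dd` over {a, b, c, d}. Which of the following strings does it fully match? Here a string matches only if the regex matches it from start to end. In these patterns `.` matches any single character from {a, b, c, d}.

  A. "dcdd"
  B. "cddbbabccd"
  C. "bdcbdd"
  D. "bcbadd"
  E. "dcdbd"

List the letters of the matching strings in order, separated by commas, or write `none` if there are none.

A

A → match
B → no match — must end with "dd"
C → no match
D → no match
E → no match — must end with "dd"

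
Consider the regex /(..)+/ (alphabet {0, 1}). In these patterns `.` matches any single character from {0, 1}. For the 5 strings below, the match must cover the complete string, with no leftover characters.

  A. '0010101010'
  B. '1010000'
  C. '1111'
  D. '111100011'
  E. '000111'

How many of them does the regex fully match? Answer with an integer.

A → match
B → no match
C → match
D → no match
E → match
Total matched: 3

3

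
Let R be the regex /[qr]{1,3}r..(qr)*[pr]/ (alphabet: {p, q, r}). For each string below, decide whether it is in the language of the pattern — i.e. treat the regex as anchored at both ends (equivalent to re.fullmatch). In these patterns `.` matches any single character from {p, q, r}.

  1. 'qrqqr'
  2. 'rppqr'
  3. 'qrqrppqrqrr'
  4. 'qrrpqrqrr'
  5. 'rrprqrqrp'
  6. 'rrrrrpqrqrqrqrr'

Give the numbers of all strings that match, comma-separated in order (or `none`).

1. 'qrqqr' → match
2. 'rppqr' → no match
3. 'qrqrppqrqrr' → match
4. 'qrrpqrqrr' → match
5. 'rrprqrqrp' → match
6 → match

1, 3, 4, 5, 6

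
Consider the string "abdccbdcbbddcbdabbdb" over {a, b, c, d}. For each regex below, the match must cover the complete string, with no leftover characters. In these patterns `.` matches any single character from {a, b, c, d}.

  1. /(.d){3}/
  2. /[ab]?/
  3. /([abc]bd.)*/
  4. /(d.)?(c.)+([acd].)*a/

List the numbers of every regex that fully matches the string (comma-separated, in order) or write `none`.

1 → no match — must end with "d"
2 → no match
3 → match
4 → no match — must end with "a"

3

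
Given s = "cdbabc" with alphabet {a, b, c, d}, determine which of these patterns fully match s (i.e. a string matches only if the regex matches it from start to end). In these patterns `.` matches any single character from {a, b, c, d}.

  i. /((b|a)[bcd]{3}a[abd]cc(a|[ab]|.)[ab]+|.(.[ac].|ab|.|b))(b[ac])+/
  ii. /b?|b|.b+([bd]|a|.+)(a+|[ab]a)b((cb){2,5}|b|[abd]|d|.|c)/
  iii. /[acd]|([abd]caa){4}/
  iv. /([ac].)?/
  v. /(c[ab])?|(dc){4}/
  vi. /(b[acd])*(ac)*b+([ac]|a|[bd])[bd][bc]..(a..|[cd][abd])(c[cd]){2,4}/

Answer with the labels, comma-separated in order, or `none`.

i

i → match
ii → no match
iii → no match
iv → no match
v → no match
vi → no match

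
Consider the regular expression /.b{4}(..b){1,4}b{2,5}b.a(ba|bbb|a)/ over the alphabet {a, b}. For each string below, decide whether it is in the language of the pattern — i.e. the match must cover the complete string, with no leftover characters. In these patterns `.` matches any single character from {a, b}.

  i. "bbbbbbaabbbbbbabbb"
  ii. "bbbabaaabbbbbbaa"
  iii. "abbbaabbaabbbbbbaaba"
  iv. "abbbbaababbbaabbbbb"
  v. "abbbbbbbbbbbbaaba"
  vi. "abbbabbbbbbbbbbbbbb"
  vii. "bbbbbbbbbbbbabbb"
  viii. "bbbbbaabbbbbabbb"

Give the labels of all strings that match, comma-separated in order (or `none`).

i → no match
ii → no match
iii → no match
iv → no match
v → match
vi → no match
vii → match
viii → match

v, vii, viii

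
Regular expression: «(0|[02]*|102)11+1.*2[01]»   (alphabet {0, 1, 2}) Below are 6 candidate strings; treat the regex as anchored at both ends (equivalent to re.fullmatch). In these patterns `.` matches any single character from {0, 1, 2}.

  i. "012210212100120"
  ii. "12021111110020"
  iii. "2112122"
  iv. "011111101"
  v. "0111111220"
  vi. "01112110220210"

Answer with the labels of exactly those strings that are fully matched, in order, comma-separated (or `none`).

v

i → no match
ii → no match
iii → no match
iv → no match
v → match
vi → no match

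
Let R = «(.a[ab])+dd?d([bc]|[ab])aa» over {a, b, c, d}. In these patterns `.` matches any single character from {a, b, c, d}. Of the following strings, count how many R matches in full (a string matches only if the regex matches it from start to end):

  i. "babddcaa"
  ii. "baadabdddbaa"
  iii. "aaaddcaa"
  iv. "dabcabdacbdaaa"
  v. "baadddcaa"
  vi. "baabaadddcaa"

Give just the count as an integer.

i → match
ii → match
iii → match
iv → no match
v → match
vi → match
Total matched: 5

5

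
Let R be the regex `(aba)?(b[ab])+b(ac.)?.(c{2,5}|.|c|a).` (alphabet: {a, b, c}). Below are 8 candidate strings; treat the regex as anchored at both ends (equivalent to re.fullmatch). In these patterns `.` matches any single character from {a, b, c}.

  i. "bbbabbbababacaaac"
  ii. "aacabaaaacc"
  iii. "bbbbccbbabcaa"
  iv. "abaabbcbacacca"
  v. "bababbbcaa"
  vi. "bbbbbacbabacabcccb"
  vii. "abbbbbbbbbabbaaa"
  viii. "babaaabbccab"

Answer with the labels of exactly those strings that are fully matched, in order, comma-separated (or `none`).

i, v

i → match
ii → no match
iii → no match
iv → no match
v → match
vi → no match
vii → no match
viii → no match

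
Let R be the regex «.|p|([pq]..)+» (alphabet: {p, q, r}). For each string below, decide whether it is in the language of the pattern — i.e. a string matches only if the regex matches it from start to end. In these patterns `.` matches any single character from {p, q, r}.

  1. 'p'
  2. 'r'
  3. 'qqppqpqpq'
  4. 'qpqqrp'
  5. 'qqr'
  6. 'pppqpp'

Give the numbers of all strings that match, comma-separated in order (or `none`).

1 → match
2 → match
3 → match
4 → match
5 → match
6 → match

1, 2, 3, 4, 5, 6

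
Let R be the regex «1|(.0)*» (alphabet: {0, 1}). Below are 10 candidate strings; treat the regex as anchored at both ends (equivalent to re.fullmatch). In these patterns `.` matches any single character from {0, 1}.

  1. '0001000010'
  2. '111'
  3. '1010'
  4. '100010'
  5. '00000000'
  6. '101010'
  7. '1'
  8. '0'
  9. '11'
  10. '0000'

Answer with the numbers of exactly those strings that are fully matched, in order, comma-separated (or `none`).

1 → no match
2 → no match
3 → match
4 → match
5 → match
6 → match
7 → match
8 → no match
9 → no match
10 → match

3, 4, 5, 6, 7, 10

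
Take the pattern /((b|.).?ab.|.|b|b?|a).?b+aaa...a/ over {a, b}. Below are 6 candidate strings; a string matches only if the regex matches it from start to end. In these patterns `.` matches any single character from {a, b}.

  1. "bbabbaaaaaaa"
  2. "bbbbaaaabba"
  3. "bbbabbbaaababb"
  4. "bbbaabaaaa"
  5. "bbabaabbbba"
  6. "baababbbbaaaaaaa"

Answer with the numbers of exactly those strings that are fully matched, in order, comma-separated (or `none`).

1 → no match
2 → match
3 → no match — must end with "a"
4 → no match
5 → no match
6 → match

2, 6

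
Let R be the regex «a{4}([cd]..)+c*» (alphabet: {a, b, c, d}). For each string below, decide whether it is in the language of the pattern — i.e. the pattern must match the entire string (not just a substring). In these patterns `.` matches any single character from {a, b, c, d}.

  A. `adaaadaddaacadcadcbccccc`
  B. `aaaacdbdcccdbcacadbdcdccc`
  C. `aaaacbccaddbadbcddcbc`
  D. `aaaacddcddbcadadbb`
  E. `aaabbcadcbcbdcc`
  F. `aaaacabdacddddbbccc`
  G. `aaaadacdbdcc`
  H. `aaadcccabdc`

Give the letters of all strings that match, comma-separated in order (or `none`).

A → no match
B → no match
C → no match
D → no match
E → no match
F → match
G → match
H → no match

F, G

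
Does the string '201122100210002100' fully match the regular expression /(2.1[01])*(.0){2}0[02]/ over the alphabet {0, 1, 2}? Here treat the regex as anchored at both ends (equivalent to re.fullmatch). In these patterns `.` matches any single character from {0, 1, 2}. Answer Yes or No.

No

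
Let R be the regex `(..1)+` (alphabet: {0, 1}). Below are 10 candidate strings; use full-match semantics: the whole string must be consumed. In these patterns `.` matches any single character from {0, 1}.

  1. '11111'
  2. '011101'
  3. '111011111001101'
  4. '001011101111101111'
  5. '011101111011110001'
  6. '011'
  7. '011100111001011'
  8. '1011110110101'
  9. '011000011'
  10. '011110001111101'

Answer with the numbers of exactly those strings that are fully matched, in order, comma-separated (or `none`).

1. '11111' → no match
2. '011101' → match
3 → match
4 → match
5 → no match
6. '011' → match
7 → no match
8 → no match
9. '011000011' → no match
10 → no match

2, 3, 4, 6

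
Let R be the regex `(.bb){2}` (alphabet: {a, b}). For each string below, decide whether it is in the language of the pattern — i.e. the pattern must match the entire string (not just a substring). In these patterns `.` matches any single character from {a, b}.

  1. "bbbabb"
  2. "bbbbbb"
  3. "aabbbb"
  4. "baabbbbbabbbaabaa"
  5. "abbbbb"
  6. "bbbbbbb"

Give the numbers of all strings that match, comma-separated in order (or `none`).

1, 2, 5

1 → match
2 → match
3 → no match
4 → no match — must end with "bb"
5 → match
6 → no match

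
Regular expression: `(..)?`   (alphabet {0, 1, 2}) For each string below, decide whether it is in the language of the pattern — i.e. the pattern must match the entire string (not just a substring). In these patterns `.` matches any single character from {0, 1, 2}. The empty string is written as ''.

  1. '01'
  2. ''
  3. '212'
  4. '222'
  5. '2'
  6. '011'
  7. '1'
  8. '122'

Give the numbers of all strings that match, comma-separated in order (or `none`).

1, 2

1 → match
2 → match
3 → no match
4 → no match
5 → no match
6 → no match
7 → no match
8 → no match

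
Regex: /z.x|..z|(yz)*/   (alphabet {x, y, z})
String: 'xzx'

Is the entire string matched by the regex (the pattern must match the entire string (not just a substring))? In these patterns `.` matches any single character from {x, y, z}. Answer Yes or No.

No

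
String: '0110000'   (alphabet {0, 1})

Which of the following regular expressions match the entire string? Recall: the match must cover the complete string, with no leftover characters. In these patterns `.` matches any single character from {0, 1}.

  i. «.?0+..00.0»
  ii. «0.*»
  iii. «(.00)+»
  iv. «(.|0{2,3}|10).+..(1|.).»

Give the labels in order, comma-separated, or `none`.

i, ii, iv

i → match
ii → match
iii → no match
iv → match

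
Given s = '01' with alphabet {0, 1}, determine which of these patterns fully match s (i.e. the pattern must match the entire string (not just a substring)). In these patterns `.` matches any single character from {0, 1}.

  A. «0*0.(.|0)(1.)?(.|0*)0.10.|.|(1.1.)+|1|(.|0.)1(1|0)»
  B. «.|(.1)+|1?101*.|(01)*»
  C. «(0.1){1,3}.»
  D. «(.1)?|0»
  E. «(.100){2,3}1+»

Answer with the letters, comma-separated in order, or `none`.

B, D

A → no match
B → match
C → no match
D → match
E → no match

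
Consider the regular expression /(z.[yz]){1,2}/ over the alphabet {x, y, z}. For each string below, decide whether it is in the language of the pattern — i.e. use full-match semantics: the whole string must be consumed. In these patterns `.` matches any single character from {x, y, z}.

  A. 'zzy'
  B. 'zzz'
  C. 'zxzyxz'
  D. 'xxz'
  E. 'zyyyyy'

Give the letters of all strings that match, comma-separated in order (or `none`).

A, B

A → match
B → match
C → no match
D → no match — must start with 'z'
E → no match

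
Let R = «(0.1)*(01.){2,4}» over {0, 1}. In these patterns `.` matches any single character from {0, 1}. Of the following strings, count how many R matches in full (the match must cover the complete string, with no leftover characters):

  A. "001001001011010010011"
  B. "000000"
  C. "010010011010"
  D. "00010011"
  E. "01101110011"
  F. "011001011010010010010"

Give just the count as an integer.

A → match
B → no match
C → match
D → no match
E → no match
F → match
Total matched: 3

3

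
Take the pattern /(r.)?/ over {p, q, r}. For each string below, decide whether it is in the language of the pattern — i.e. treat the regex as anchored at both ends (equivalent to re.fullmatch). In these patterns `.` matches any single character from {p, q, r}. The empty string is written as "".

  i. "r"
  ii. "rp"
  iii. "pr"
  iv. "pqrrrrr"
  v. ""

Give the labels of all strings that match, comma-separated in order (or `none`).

ii, v

i → no match
ii → match
iii → no match
iv → no match
v → match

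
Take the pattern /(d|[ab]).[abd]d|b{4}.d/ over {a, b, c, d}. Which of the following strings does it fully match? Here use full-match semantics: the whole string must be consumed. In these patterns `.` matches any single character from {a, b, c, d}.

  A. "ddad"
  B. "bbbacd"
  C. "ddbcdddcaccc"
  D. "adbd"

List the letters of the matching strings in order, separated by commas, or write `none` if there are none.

A, D

A → match
B → no match
C → no match — must end with "d"
D → match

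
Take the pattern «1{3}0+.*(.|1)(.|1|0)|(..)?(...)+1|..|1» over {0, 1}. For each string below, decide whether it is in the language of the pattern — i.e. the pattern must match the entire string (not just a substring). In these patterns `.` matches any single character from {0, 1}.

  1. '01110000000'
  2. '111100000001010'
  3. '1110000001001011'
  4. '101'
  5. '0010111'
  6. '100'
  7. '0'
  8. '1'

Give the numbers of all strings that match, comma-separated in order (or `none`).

1 → no match
2 → no match
3 → match
4 → no match
5 → match
6 → no match
7 → no match
8 → match

3, 5, 8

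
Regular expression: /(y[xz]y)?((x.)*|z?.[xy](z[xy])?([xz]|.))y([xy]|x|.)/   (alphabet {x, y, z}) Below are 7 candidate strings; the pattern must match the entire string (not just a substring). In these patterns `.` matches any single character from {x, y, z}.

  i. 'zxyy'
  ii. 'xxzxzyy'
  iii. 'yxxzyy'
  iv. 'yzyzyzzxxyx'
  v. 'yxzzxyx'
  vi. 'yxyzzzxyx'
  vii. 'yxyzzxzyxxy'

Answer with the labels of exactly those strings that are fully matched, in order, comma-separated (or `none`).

i → no match
ii → match
iii → no match
iv → no match
v → no match
vi → no match
vii → no match

ii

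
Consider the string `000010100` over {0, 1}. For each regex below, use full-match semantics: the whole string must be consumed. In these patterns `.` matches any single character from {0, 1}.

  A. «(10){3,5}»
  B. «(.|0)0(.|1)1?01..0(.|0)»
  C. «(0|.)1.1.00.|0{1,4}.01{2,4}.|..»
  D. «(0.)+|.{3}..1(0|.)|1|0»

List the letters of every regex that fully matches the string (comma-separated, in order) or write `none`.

B

A → no match — must start with `10`
B → match
C → no match
D → no match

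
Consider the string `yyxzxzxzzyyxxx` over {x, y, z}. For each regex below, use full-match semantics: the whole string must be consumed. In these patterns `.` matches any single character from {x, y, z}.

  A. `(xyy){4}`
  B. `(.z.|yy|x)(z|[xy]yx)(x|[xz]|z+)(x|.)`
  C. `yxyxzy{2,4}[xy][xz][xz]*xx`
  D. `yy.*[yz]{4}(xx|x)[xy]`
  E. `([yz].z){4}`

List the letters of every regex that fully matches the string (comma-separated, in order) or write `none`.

A → no match — must start with `xyy`
B → no match
C → no match — must start with `yxyxzy`
D → match
E → no match — must end with `z`

D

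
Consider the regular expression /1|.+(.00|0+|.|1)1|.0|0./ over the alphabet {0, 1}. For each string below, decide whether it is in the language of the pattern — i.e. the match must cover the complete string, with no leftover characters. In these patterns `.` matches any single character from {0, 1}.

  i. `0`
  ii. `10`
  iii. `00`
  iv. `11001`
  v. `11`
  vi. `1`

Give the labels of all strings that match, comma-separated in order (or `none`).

ii, iii, iv, vi

i → no match
ii → match
iii → match
iv → match
v → no match
vi → match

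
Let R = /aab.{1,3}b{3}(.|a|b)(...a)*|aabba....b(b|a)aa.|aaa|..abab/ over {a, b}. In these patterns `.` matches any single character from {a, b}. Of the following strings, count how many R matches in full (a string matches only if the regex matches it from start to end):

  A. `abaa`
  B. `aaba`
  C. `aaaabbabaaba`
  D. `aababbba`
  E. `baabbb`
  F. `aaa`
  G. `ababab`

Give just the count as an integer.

A → no match
B → no match
C → no match
D → match
E → no match
F → match
G → match
Total matched: 3

3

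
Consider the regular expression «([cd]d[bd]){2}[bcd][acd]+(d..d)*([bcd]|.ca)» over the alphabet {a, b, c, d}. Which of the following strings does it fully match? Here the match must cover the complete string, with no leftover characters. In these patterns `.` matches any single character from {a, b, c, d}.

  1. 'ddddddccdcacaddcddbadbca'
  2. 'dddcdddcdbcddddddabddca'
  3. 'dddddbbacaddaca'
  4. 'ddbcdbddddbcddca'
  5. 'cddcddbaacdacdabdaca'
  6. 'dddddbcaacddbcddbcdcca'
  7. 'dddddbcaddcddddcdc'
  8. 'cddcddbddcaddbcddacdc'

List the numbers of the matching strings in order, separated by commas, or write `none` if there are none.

1 → match
2 → match
3 → match
4 → match
5 → match
6 → match
7 → match
8 → match

1, 2, 3, 4, 5, 6, 7, 8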